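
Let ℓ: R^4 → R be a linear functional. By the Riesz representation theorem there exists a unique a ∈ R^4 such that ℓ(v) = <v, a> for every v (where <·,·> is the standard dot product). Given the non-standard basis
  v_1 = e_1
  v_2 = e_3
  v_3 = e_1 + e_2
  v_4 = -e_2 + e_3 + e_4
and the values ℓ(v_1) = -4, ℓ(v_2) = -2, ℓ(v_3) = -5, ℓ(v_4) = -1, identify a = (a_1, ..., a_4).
a = (-4, -1, -2, 0)

Write a = (a_1, ..., a_4) in the standard basis. For each basis vector v_i, ℓ(v_i) = <v_i, a> is a linear equation in the a_j's. Collect the n equations into a matrix system V a = ℓ, where row i of V is v_i (expressed in the standard basis). Since V is invertible (lower-triangular with 1s on the diagonal, up to permutation), solve by back-substitution:
  V =
[[1, 0, 0, 0],
 [0, 0, 1, 0],
 [1, 1, 0, 0],
 [0, -1, 1, 1]]
  V a = (-4, -2, -5, -1)
Solving gives a = (-4, -1, -2, 0).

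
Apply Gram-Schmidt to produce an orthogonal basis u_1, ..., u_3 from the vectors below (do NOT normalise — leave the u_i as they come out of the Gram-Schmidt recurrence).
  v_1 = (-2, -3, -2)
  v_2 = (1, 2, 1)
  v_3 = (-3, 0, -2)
Orthogonal basis:
  u_1 = (-2, -3, -2)
  u_2 = (-3/17, 4/17, -3/17)
  u_3 = (-1/2, 0, 1/2)

Apply the Gram-Schmidt recurrence
  u_1 = v_1
  u_i = v_i − Σ_{j<i} ((v_i · u_j) / (u_j · u_j)) · u_j.

Step by step this gives:
  u_1 = (-2, -3, -2)
  u_2 = (-3/17, 4/17, -3/17)
  u_3 = (-1/2, 0, 1/2)

Orthogonality check:
  u_2 · u_1 = 0 (should be 0)
  u_3 · u_1 = 0 (should be 0)
  u_3 · u_2 = 0 (should be 0)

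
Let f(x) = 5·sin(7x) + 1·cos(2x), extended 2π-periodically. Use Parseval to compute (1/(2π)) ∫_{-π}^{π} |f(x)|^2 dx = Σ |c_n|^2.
Σ |c_n|^2 = 13

Expand |f|^2 and use orthogonality of {sin(nx), cos(mx)} on [-π, π]:
  ∫_{-π}^{π} sin(nx)^2 dx = π, ∫ cos(mx)^2 dx = π, and cross terms integrate to 0.
So ∫_{-π}^{π} f(x)^2 dx = 5^2 · π + 1^2 · π = (25 + 1)π.
Divide by 2π: (25 + 1)/2 = 13.
By Parseval, this equals Σ |c_n|^2.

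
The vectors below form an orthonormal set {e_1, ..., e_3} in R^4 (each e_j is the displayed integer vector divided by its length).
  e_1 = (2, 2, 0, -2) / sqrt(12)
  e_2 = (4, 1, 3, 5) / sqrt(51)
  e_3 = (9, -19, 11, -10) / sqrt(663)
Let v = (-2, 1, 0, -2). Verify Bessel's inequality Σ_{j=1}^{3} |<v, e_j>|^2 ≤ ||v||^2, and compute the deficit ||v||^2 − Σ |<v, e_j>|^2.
Σ |<v, e_j>|^2 = 251/39; ||v||^2 = 9; deficit = 100/39

Write each e_j = u_j / sqrt(<u_j, u_j>) where u_j is the displayed integer vector. Then <v, e_j> = <v, u_j> / sqrt(<u_j, u_j>), so |<v, e_j>|^2 = <v, u_j>^2 / <u_j, u_j>.
Coefficients: <v, e_1> = 2/sqrt(12), <v, e_2> = -17/sqrt(51), <v, e_3> = -17/sqrt(663).
Square and sum: Σ |<v, e_j>|^2 = 251/39.
Compute ||v||^2 = v·v = 9.
Deficit = 9 − 251/39 = 100/39 ≥ 0, confirming Bessel's inequality. (The deficit equals ||v − Σ <v,e_j> e_j||^2, the squared distance from v to span{e_j}.)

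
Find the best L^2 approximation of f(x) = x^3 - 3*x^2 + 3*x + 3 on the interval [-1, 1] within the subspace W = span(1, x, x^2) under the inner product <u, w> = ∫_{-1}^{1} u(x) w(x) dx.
g(x) = -3*x^2 + 18*x/5 + 3

The best approximation g ∈ W is the orthogonal projection of f onto W. Writing g = a_0 + a_1 x + a_2 x^2, the coefficients solve the normal equations G · a = b where
  G_{ij} = <φ_i, φ_j> and b_i = <f, φ_i>, with φ_0 = 1, φ_1 = x, φ_2 = x^2.
G =
  [2, 0, 2/3]
  [0, 2/3, 0]
  [2/3, 0, 2/5],
b = (4, 12/5, 4/5).
Solving gives a_0 = 3, a_1 = 18/5, a_2 = -3, so
  g(x) = -3*x^2 + 18*x/5 + 3.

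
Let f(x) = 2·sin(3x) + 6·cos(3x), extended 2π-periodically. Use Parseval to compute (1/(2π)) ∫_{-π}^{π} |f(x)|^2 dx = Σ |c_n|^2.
Σ |c_n|^2 = 20

Expand |f|^2 and use orthogonality of {sin(nx), cos(mx)} on [-π, π]:
  ∫_{-π}^{π} sin(nx)^2 dx = π, ∫ cos(mx)^2 dx = π, and cross terms integrate to 0.
So ∫_{-π}^{π} f(x)^2 dx = 2^2 · π + 6^2 · π = (4 + 36)π.
Divide by 2π: (4 + 36)/2 = 20.
By Parseval, this equals Σ |c_n|^2.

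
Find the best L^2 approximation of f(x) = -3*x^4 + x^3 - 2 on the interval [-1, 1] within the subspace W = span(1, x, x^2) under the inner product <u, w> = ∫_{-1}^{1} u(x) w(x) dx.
g(x) = -18*x^2/7 + 3*x/5 - 61/35

The best approximation g ∈ W is the orthogonal projection of f onto W. Writing g = a_0 + a_1 x + a_2 x^2, the coefficients solve the normal equations G · a = b where
  G_{ij} = <φ_i, φ_j> and b_i = <f, φ_i>, with φ_0 = 1, φ_1 = x, φ_2 = x^2.
G =
  [2, 0, 2/3]
  [0, 2/3, 0]
  [2/3, 0, 2/5],
b = (-26/5, 2/5, -46/21).
Solving gives a_0 = -61/35, a_1 = 3/5, a_2 = -18/7, so
  g(x) = -18*x^2/7 + 3*x/5 - 61/35.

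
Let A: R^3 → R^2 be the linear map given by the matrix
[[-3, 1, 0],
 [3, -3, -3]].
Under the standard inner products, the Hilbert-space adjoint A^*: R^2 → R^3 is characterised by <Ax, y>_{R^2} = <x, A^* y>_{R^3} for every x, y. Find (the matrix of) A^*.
A^* = A^T =
[[-3, 3],
 [1, -3],
 [0, -3]]

For real matrices with standard dot products, the defining identity <Ax, y> = <x, A^* y> gives (Ax)^T y = x^T (A^*) y, i.e. x^T A^T y = x^T (A^*) y. Since this holds for all x, y, we must have A^* = A^T. Therefore
A^* =
[[-3, 3],
 [1, -3],
 [0, -3]].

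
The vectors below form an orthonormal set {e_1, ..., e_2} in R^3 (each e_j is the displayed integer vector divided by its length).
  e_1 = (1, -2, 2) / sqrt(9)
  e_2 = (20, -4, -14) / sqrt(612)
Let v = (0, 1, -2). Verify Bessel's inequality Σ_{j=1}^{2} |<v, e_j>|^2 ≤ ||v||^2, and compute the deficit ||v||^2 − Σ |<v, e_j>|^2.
Σ |<v, e_j>|^2 = 84/17; ||v||^2 = 5; deficit = 1/17

Write each e_j = u_j / sqrt(<u_j, u_j>) where u_j is the displayed integer vector. Then <v, e_j> = <v, u_j> / sqrt(<u_j, u_j>), so |<v, e_j>|^2 = <v, u_j>^2 / <u_j, u_j>.
Coefficients: <v, e_1> = -6/sqrt(9), <v, e_2> = 24/sqrt(612).
Square and sum: Σ |<v, e_j>|^2 = 84/17.
Compute ||v||^2 = v·v = 5.
Deficit = 5 − 84/17 = 1/17 ≥ 0, confirming Bessel's inequality. (The deficit equals ||v − Σ <v,e_j> e_j||^2, the squared distance from v to span{e_j}.)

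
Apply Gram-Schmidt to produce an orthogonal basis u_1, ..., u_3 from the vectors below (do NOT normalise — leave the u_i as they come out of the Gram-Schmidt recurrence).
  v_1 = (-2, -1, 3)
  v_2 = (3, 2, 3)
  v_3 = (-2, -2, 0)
Orthogonal basis:
  u_1 = (-2, -1, 3)
  u_2 = (22/7, 29/14, 39/14)
  u_3 = (108/307, -180/307, 12/307)

Apply the Gram-Schmidt recurrence
  u_1 = v_1
  u_i = v_i − Σ_{j<i} ((v_i · u_j) / (u_j · u_j)) · u_j.

Step by step this gives:
  u_1 = (-2, -1, 3)
  u_2 = (22/7, 29/14, 39/14)
  u_3 = (108/307, -180/307, 12/307)

Orthogonality check:
  u_2 · u_1 = 0 (should be 0)
  u_3 · u_1 = 0 (should be 0)
  u_3 · u_2 = 0 (should be 0)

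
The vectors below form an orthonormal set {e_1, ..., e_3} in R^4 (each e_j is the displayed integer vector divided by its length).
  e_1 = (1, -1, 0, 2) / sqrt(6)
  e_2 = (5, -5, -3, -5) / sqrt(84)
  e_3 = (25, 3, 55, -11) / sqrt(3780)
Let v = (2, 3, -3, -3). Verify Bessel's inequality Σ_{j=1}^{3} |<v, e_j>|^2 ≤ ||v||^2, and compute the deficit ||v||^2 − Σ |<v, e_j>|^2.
Σ |<v, e_j>|^2 = 1873/135; ||v||^2 = 31; deficit = 2312/135

Write each e_j = u_j / sqrt(<u_j, u_j>) where u_j is the displayed integer vector. Then <v, e_j> = <v, u_j> / sqrt(<u_j, u_j>), so |<v, e_j>|^2 = <v, u_j>^2 / <u_j, u_j>.
Coefficients: <v, e_1> = -7/sqrt(6), <v, e_2> = 19/sqrt(84), <v, e_3> = -73/sqrt(3780).
Square and sum: Σ |<v, e_j>|^2 = 1873/135.
Compute ||v||^2 = v·v = 31.
Deficit = 31 − 1873/135 = 2312/135 ≥ 0, confirming Bessel's inequality. (The deficit equals ||v − Σ <v,e_j> e_j||^2, the squared distance from v to span{e_j}.)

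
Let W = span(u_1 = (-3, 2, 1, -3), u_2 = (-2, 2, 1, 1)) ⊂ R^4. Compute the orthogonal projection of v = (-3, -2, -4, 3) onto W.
proj_W(v) = (45/83, -1/83, -1/166, 351/166)

Set up U = [u_1 | ... | u_2] ∈ R^(4×2). The projector onto W = col(U) is P = U (U^T U)^(-1) U^T.
Compute U^T U =
  [23, 8]
  [8, 10],
and U^T v = (-8, 1).
Solve U^T U · c = U^T v for the coefficients: c = (-44/83, 87/166). The projection is proj_W(v) = U c.
Check: (v - proj_W(v)) · u_1 = 0  (should be 0).
Check: (v - proj_W(v)) · u_2 = 0  (should be 0).
Result: proj_W(v) = (45/83, -1/83, -1/166, 351/166).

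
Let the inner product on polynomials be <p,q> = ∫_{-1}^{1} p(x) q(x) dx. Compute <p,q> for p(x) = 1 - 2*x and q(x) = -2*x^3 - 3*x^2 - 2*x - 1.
<p,q> = 4/15

Expand the product: p(x)·q(x) = 4*x^4 + 4*x^3 + x^2 - 1.
∫_{-1}^{1} of each monomial x^k gives [2/(k+1) if k even, 0 if k odd]. Integrating term-by-term (or equivalently evaluating the antiderivative F(x) = 4*x^5/5 + x^4 + x^3/3 - x at the endpoints):
  F(1) − F(−1) = 17/15 − (13/15) = 4/15.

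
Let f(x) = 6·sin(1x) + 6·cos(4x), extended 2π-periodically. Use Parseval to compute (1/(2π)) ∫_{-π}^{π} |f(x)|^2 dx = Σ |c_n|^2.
Σ |c_n|^2 = 36

Expand |f|^2 and use orthogonality of {sin(nx), cos(mx)} on [-π, π]:
  ∫_{-π}^{π} sin(nx)^2 dx = π, ∫ cos(mx)^2 dx = π, and cross terms integrate to 0.
So ∫_{-π}^{π} f(x)^2 dx = 6^2 · π + 6^2 · π = (36 + 36)π.
Divide by 2π: (36 + 36)/2 = 36.
By Parseval, this equals Σ |c_n|^2.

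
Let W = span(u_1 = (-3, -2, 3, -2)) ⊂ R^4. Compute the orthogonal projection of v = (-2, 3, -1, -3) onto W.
proj_W(v) = (-9/26, -3/13, 9/26, -3/13)

Set up U = [u_1 | ... | u_1] ∈ R^(4×1). The projector onto W = col(U) is P = U (U^T U)^(-1) U^T.
Compute U^T U =
  [26],
and U^T v = (3).
Solve U^T U · c = U^T v for the coefficients: c = (3/26). The projection is proj_W(v) = U c.
Check: (v - proj_W(v)) · u_1 = 0  (should be 0).
Result: proj_W(v) = (-9/26, -3/13, 9/26, -3/13).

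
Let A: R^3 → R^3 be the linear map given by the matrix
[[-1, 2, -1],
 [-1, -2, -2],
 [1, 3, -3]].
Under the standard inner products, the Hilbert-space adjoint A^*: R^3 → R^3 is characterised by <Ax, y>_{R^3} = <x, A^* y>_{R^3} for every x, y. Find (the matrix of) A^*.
A^* = A^T =
[[-1, -1, 1],
 [2, -2, 3],
 [-1, -2, -3]]

For real matrices with standard dot products, the defining identity <Ax, y> = <x, A^* y> gives (Ax)^T y = x^T (A^*) y, i.e. x^T A^T y = x^T (A^*) y. Since this holds for all x, y, we must have A^* = A^T. Therefore
A^* =
[[-1, -1, 1],
 [2, -2, 3],
 [-1, -2, -3]].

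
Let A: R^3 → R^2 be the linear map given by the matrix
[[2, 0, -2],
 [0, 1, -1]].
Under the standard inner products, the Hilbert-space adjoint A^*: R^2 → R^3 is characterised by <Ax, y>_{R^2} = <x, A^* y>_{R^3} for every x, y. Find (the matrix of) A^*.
A^* = A^T =
[[2, 0],
 [0, 1],
 [-2, -1]]

For real matrices with standard dot products, the defining identity <Ax, y> = <x, A^* y> gives (Ax)^T y = x^T (A^*) y, i.e. x^T A^T y = x^T (A^*) y. Since this holds for all x, y, we must have A^* = A^T. Therefore
A^* =
[[2, 0],
 [0, 1],
 [-2, -1]].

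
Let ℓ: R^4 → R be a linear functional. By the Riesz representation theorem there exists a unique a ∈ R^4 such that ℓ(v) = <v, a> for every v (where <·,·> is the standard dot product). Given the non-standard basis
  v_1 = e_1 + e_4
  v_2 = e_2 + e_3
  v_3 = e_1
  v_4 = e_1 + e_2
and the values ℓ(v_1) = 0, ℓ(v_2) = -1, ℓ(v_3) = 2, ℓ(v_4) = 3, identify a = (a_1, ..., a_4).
a = (2, 1, -2, -2)

Write a = (a_1, ..., a_4) in the standard basis. For each basis vector v_i, ℓ(v_i) = <v_i, a> is a linear equation in the a_j's. Collect the n equations into a matrix system V a = ℓ, where row i of V is v_i (expressed in the standard basis). Since V is invertible (lower-triangular with 1s on the diagonal, up to permutation), solve by back-substitution:
  V =
[[1, 0, 0, 1],
 [0, 1, 1, 0],
 [1, 0, 0, 0],
 [1, 1, 0, 0]]
  V a = (0, -1, 2, 3)
Solving gives a = (2, 1, -2, -2).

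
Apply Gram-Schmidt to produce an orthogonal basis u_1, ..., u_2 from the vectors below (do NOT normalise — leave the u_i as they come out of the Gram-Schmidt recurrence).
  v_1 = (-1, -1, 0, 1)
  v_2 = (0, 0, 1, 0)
Orthogonal basis:
  u_1 = (-1, -1, 0, 1)
  u_2 = (0, 0, 1, 0)

Apply the Gram-Schmidt recurrence
  u_1 = v_1
  u_i = v_i − Σ_{j<i} ((v_i · u_j) / (u_j · u_j)) · u_j.

Step by step this gives:
  u_1 = (-1, -1, 0, 1)
  u_2 = (0, 0, 1, 0)

Orthogonality check:
  u_2 · u_1 = 0 (should be 0)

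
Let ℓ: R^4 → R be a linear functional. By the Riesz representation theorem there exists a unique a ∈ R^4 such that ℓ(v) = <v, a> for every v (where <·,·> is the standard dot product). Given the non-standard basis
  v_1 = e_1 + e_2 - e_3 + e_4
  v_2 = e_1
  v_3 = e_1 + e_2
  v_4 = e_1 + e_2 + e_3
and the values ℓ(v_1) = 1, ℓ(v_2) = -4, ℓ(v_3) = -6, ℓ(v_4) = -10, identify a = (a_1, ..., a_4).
a = (-4, -2, -4, 3)

Write a = (a_1, ..., a_4) in the standard basis. For each basis vector v_i, ℓ(v_i) = <v_i, a> is a linear equation in the a_j's. Collect the n equations into a matrix system V a = ℓ, where row i of V is v_i (expressed in the standard basis). Since V is invertible (lower-triangular with 1s on the diagonal, up to permutation), solve by back-substitution:
  V =
[[1, 1, -1, 1],
 [1, 0, 0, 0],
 [1, 1, 0, 0],
 [1, 1, 1, 0]]
  V a = (1, -4, -6, -10)
Solving gives a = (-4, -2, -4, 3).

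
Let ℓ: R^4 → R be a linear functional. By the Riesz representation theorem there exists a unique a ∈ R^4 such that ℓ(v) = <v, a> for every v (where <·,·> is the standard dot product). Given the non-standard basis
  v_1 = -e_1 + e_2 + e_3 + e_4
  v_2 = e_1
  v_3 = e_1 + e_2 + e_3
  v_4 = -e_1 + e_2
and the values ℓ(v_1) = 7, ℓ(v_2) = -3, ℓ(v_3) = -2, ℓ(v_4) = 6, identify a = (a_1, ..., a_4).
a = (-3, 3, -2, 3)

Write a = (a_1, ..., a_4) in the standard basis. For each basis vector v_i, ℓ(v_i) = <v_i, a> is a linear equation in the a_j's. Collect the n equations into a matrix system V a = ℓ, where row i of V is v_i (expressed in the standard basis). Since V is invertible (lower-triangular with 1s on the diagonal, up to permutation), solve by back-substitution:
  V =
[[-1, 1, 1, 1],
 [1, 0, 0, 0],
 [1, 1, 1, 0],
 [-1, 1, 0, 0]]
  V a = (7, -3, -2, 6)
Solving gives a = (-3, 3, -2, 3).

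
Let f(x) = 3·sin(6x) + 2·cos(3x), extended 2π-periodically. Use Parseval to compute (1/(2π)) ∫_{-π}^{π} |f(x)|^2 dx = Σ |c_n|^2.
Σ |c_n|^2 = 13/2

Expand |f|^2 and use orthogonality of {sin(nx), cos(mx)} on [-π, π]:
  ∫_{-π}^{π} sin(nx)^2 dx = π, ∫ cos(mx)^2 dx = π, and cross terms integrate to 0.
So ∫_{-π}^{π} f(x)^2 dx = 3^2 · π + 2^2 · π = (9 + 4)π.
Divide by 2π: (9 + 4)/2 = 13/2.
By Parseval, this equals Σ |c_n|^2.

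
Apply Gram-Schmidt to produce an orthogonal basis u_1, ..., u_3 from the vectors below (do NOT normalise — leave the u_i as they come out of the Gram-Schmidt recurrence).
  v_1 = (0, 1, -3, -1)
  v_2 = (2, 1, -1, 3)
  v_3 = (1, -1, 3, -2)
Orthogonal basis:
  u_1 = (0, 1, -3, -1)
  u_2 = (2, 10/11, -8/11, 34/11)
  u_3 = (81/41, 7/41, 19/41, -50/41)

Apply the Gram-Schmidt recurrence
  u_1 = v_1
  u_i = v_i − Σ_{j<i} ((v_i · u_j) / (u_j · u_j)) · u_j.

Step by step this gives:
  u_1 = (0, 1, -3, -1)
  u_2 = (2, 10/11, -8/11, 34/11)
  u_3 = (81/41, 7/41, 19/41, -50/41)

Orthogonality check:
  u_2 · u_1 = 0 (should be 0)
  u_3 · u_1 = 0 (should be 0)
  u_3 · u_2 = 0 (should be 0)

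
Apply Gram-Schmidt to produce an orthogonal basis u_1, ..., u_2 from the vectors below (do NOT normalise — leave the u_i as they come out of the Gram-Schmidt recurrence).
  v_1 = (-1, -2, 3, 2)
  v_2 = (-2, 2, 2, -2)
Orthogonal basis:
  u_1 = (-1, -2, 3, 2)
  u_2 = (-2, 2, 2, -2)

Apply the Gram-Schmidt recurrence
  u_1 = v_1
  u_i = v_i − Σ_{j<i} ((v_i · u_j) / (u_j · u_j)) · u_j.

Step by step this gives:
  u_1 = (-1, -2, 3, 2)
  u_2 = (-2, 2, 2, -2)

Orthogonality check:
  u_2 · u_1 = 0 (should be 0)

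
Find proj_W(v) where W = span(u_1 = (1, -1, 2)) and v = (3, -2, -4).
proj_W(v) = (-1/2, 1/2, -1)

Set up U = [u_1 | ... | u_1] ∈ R^(3×1). The projector onto W = col(U) is P = U (U^T U)^(-1) U^T.
Compute U^T U =
  [6],
and U^T v = (-3).
Solve U^T U · c = U^T v for the coefficients: c = (-1/2). The projection is proj_W(v) = U c.
Check: (v - proj_W(v)) · u_1 = 0  (should be 0).
Result: proj_W(v) = (-1/2, 1/2, -1).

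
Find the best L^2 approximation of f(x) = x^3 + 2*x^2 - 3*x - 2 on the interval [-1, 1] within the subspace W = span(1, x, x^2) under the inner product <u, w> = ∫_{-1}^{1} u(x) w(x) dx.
g(x) = 2*x^2 - 12*x/5 - 2

The best approximation g ∈ W is the orthogonal projection of f onto W. Writing g = a_0 + a_1 x + a_2 x^2, the coefficients solve the normal equations G · a = b where
  G_{ij} = <φ_i, φ_j> and b_i = <f, φ_i>, with φ_0 = 1, φ_1 = x, φ_2 = x^2.
G =
  [2, 0, 2/3]
  [0, 2/3, 0]
  [2/3, 0, 2/5],
b = (-8/3, -8/5, -8/15).
Solving gives a_0 = -2, a_1 = -12/5, a_2 = 2, so
  g(x) = 2*x^2 - 12*x/5 - 2.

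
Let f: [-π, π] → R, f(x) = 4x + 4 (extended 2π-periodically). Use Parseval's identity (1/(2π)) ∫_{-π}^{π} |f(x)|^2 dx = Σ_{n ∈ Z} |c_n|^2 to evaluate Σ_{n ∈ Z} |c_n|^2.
Σ |c_n|^2 = 16π^2/3 + 16

Expand and integrate term by term over [-π, π]:
  ∫ (4x)^2 dx = 16·(2π^3/3); ∫ 2·4·(4)·x dx = 0 (odd integrand); ∫ 4^2 dx = 16·2π.
So (1/(2π)) ∫_{-π}^{π} (4x + 4)^2 dx = 16π^2/3 + 16 = 16π^2/3 + 16.
Parseval ⇒ Σ |c_n|^2 = 16π^2/3 + 16.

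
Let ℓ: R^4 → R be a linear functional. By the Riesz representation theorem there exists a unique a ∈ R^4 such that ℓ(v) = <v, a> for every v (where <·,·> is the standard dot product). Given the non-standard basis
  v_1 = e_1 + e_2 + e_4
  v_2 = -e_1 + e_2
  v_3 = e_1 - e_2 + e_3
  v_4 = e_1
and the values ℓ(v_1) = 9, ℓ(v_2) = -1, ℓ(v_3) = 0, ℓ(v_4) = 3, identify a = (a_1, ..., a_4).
a = (3, 2, -1, 4)

Write a = (a_1, ..., a_4) in the standard basis. For each basis vector v_i, ℓ(v_i) = <v_i, a> is a linear equation in the a_j's. Collect the n equations into a matrix system V a = ℓ, where row i of V is v_i (expressed in the standard basis). Since V is invertible (lower-triangular with 1s on the diagonal, up to permutation), solve by back-substitution:
  V =
[[1, 1, 0, 1],
 [-1, 1, 0, 0],
 [1, -1, 1, 0],
 [1, 0, 0, 0]]
  V a = (9, -1, 0, 3)
Solving gives a = (3, 2, -1, 4).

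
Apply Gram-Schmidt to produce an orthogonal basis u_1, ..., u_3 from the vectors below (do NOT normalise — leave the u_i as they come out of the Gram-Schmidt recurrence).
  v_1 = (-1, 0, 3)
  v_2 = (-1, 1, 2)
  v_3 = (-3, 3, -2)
Orthogonal basis:
  u_1 = (-1, 0, 3)
  u_2 = (-3/10, 1, -1/10)
  u_3 = (-24/11, -8/11, -8/11)

Apply the Gram-Schmidt recurrence
  u_1 = v_1
  u_i = v_i − Σ_{j<i} ((v_i · u_j) / (u_j · u_j)) · u_j.

Step by step this gives:
  u_1 = (-1, 0, 3)
  u_2 = (-3/10, 1, -1/10)
  u_3 = (-24/11, -8/11, -8/11)

Orthogonality check:
  u_2 · u_1 = 0 (should be 0)
  u_3 · u_1 = 0 (should be 0)
  u_3 · u_2 = 0 (should be 0)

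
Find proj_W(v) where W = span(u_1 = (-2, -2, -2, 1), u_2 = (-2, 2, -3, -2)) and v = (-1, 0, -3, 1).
proj_W(v) = (-468/257, -144/257, -549/257, -9/257)

Set up U = [u_1 | ... | u_2] ∈ R^(4×2). The projector onto W = col(U) is P = U (U^T U)^(-1) U^T.
Compute U^T U =
  [13, 4]
  [4, 21],
and U^T v = (9, 9).
Solve U^T U · c = U^T v for the coefficients: c = (153/257, 81/257). The projection is proj_W(v) = U c.
Check: (v - proj_W(v)) · u_1 = 0  (should be 0).
Check: (v - proj_W(v)) · u_2 = 0  (should be 0).
Result: proj_W(v) = (-468/257, -144/257, -549/257, -9/257).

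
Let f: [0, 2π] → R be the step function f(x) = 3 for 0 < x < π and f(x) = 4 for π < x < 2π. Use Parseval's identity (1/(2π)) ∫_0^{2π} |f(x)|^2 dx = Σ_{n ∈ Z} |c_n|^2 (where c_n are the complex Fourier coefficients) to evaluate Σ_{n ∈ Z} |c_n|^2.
Σ |c_n|^2 = 25/2

Parseval equates the L^2 energy of f (normalised by 1/(2π)) with the ℓ^2 sum of its Fourier coefficients: (1/(2π)) ∫_0^{2π} |f|^2 = Σ |c_n|^2.
Compute the left side: (1/(2π)) [∫_0^π 3^2 dx + ∫_π^{2π} 4^2 dx] = (1/(2π)) · (9π + 16π) = (9 + 16)/2 = 25/2.
So Σ_{n ∈ Z} |c_n|^2 = 25/2.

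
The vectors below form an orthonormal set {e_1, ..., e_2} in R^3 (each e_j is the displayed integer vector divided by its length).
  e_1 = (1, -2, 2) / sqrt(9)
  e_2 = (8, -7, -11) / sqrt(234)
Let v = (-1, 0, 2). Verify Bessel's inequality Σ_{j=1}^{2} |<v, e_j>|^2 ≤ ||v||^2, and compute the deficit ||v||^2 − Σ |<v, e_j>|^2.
Σ |<v, e_j>|^2 = 63/13; ||v||^2 = 5; deficit = 2/13

Write each e_j = u_j / sqrt(<u_j, u_j>) where u_j is the displayed integer vector. Then <v, e_j> = <v, u_j> / sqrt(<u_j, u_j>), so |<v, e_j>|^2 = <v, u_j>^2 / <u_j, u_j>.
Coefficients: <v, e_1> = 3/sqrt(9), <v, e_2> = -30/sqrt(234).
Square and sum: Σ |<v, e_j>|^2 = 63/13.
Compute ||v||^2 = v·v = 5.
Deficit = 5 − 63/13 = 2/13 ≥ 0, confirming Bessel's inequality. (The deficit equals ||v − Σ <v,e_j> e_j||^2, the squared distance from v to span{e_j}.)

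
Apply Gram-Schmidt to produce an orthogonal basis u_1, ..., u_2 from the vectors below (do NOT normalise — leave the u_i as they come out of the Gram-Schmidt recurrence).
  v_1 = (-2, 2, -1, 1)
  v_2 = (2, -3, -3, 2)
Orthogonal basis:
  u_1 = (-2, 2, -1, 1)
  u_2 = (1, -2, -7/2, 5/2)

Apply the Gram-Schmidt recurrence
  u_1 = v_1
  u_i = v_i − Σ_{j<i} ((v_i · u_j) / (u_j · u_j)) · u_j.

Step by step this gives:
  u_1 = (-2, 2, -1, 1)
  u_2 = (1, -2, -7/2, 5/2)

Orthogonality check:
  u_2 · u_1 = 0 (should be 0)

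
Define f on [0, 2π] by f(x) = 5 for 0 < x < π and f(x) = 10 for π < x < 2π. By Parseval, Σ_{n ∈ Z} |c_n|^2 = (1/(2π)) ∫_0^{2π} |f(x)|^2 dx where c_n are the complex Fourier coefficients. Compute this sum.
Σ |c_n|^2 = 125/2

Parseval equates the L^2 energy of f (normalised by 1/(2π)) with the ℓ^2 sum of its Fourier coefficients: (1/(2π)) ∫_0^{2π} |f|^2 = Σ |c_n|^2.
Compute the left side: (1/(2π)) [∫_0^π 5^2 dx + ∫_π^{2π} 10^2 dx] = (1/(2π)) · (25π + 100π) = (25 + 100)/2 = 125/2.
So Σ_{n ∈ Z} |c_n|^2 = 125/2.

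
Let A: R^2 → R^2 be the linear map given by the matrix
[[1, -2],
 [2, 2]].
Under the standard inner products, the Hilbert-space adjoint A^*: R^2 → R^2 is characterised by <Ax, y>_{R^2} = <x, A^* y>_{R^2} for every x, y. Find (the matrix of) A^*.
A^* = A^T =
[[1, 2],
 [-2, 2]]

For real matrices with standard dot products, the defining identity <Ax, y> = <x, A^* y> gives (Ax)^T y = x^T (A^*) y, i.e. x^T A^T y = x^T (A^*) y. Since this holds for all x, y, we must have A^* = A^T. Therefore
A^* =
[[1, 2],
 [-2, 2]].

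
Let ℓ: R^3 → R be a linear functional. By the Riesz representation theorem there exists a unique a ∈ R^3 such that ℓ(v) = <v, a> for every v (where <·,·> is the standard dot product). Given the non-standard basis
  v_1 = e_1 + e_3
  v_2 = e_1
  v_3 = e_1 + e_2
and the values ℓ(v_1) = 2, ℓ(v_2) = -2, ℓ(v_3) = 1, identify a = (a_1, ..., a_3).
a = (-2, 3, 4)

Write a = (a_1, ..., a_3) in the standard basis. For each basis vector v_i, ℓ(v_i) = <v_i, a> is a linear equation in the a_j's. Collect the n equations into a matrix system V a = ℓ, where row i of V is v_i (expressed in the standard basis). Since V is invertible (lower-triangular with 1s on the diagonal, up to permutation), solve by back-substitution:
  V =
[[1, 0, 1],
 [1, 0, 0],
 [1, 1, 0]]
  V a = (2, -2, 1)
Solving gives a = (-2, 3, 4).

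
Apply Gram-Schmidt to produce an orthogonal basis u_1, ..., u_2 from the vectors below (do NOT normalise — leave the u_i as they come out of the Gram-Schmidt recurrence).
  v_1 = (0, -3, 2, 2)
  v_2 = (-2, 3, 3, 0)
Orthogonal basis:
  u_1 = (0, -3, 2, 2)
  u_2 = (-2, 42/17, 57/17, 6/17)

Apply the Gram-Schmidt recurrence
  u_1 = v_1
  u_i = v_i − Σ_{j<i} ((v_i · u_j) / (u_j · u_j)) · u_j.

Step by step this gives:
  u_1 = (0, -3, 2, 2)
  u_2 = (-2, 42/17, 57/17, 6/17)

Orthogonality check:
  u_2 · u_1 = 0 (should be 0)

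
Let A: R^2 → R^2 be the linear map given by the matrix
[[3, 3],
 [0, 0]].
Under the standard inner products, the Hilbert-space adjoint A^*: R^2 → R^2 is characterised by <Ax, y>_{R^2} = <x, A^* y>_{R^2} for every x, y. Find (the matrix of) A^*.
A^* = A^T =
[[3, 0],
 [3, 0]]

For real matrices with standard dot products, the defining identity <Ax, y> = <x, A^* y> gives (Ax)^T y = x^T (A^*) y, i.e. x^T A^T y = x^T (A^*) y. Since this holds for all x, y, we must have A^* = A^T. Therefore
A^* =
[[3, 0],
 [3, 0]].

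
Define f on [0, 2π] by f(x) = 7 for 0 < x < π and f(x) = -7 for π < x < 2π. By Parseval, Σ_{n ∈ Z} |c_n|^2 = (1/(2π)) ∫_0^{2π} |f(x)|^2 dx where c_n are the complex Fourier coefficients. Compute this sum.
Σ |c_n|^2 = 49

Parseval equates the L^2 energy of f (normalised by 1/(2π)) with the ℓ^2 sum of its Fourier coefficients: (1/(2π)) ∫_0^{2π} |f|^2 = Σ |c_n|^2.
Compute the left side: (1/(2π)) [∫_0^π 7^2 dx + ∫_π^{2π} (-7)^2 dx] = (1/(2π)) · (49π + 49π) = (49 + 49)/2 = 49.
So Σ_{n ∈ Z} |c_n|^2 = 49.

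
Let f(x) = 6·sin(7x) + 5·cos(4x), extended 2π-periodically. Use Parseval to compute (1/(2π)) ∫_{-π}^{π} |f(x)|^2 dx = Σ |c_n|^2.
Σ |c_n|^2 = 61/2

Expand |f|^2 and use orthogonality of {sin(nx), cos(mx)} on [-π, π]:
  ∫_{-π}^{π} sin(nx)^2 dx = π, ∫ cos(mx)^2 dx = π, and cross terms integrate to 0.
So ∫_{-π}^{π} f(x)^2 dx = 6^2 · π + 5^2 · π = (36 + 25)π.
Divide by 2π: (36 + 25)/2 = 61/2.
By Parseval, this equals Σ |c_n|^2.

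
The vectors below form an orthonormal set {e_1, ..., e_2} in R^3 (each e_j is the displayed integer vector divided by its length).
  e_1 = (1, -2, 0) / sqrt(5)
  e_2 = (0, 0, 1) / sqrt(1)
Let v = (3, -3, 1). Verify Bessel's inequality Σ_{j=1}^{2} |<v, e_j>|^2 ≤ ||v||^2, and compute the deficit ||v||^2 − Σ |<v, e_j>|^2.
Σ |<v, e_j>|^2 = 86/5; ||v||^2 = 19; deficit = 9/5

Write each e_j = u_j / sqrt(<u_j, u_j>) where u_j is the displayed integer vector. Then <v, e_j> = <v, u_j> / sqrt(<u_j, u_j>), so |<v, e_j>|^2 = <v, u_j>^2 / <u_j, u_j>.
Coefficients: <v, e_1> = 9/sqrt(5), <v, e_2> = 1/sqrt(1).
Square and sum: Σ |<v, e_j>|^2 = 86/5.
Compute ||v||^2 = v·v = 19.
Deficit = 19 − 86/5 = 9/5 ≥ 0, confirming Bessel's inequality. (The deficit equals ||v − Σ <v,e_j> e_j||^2, the squared distance from v to span{e_j}.)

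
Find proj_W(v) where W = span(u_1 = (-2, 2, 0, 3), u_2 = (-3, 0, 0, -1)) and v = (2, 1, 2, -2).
proj_W(v) = (268/161, -136/161, 0, -160/161)

Set up U = [u_1 | ... | u_2] ∈ R^(4×2). The projector onto W = col(U) is P = U (U^T U)^(-1) U^T.
Compute U^T U =
  [17, 3]
  [3, 10],
and U^T v = (-8, -4).
Solve U^T U · c = U^T v for the coefficients: c = (-68/161, -44/161). The projection is proj_W(v) = U c.
Check: (v - proj_W(v)) · u_1 = 0  (should be 0).
Check: (v - proj_W(v)) · u_2 = 0  (should be 0).
Result: proj_W(v) = (268/161, -136/161, 0, -160/161).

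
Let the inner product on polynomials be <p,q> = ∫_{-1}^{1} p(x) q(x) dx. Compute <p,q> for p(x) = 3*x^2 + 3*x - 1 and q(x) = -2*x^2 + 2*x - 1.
<p,q> = 44/15

Expand the product: p(x)·q(x) = -6*x^4 + 5*x^2 - 5*x + 1.
∫_{-1}^{1} of each monomial x^k gives [2/(k+1) if k even, 0 if k odd]. Integrating term-by-term (or equivalently evaluating the antiderivative F(x) = -6*x^5/5 + 5*x^3/3 - 5*x^2/2 + x at the endpoints):
  F(1) − F(−1) = -31/30 − (-119/30) = 44/15.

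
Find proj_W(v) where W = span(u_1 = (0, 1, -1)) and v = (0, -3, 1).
proj_W(v) = (0, -2, 2)

Set up U = [u_1 | ... | u_1] ∈ R^(3×1). The projector onto W = col(U) is P = U (U^T U)^(-1) U^T.
Compute U^T U =
  [2],
and U^T v = (-4).
Solve U^T U · c = U^T v for the coefficients: c = (-2). The projection is proj_W(v) = U c.
Check: (v - proj_W(v)) · u_1 = 0  (should be 0).
Result: proj_W(v) = (0, -2, 2).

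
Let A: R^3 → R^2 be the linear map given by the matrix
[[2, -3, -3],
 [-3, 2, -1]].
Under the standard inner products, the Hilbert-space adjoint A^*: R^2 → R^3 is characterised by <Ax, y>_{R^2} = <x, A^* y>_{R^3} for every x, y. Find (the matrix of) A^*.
A^* = A^T =
[[2, -3],
 [-3, 2],
 [-3, -1]]

For real matrices with standard dot products, the defining identity <Ax, y> = <x, A^* y> gives (Ax)^T y = x^T (A^*) y, i.e. x^T A^T y = x^T (A^*) y. Since this holds for all x, y, we must have A^* = A^T. Therefore
A^* =
[[2, -3],
 [-3, 2],
 [-3, -1]].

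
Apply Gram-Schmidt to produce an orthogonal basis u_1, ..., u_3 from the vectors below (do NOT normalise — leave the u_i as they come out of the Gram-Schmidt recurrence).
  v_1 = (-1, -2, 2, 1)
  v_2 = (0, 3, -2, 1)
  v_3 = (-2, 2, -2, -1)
Orthogonal basis:
  u_1 = (-1, -2, 2, 1)
  u_2 = (-9/10, 6/5, -1/5, 19/10)
  u_3 = (-135/59, 3/59, -30/59, -69/59)

Apply the Gram-Schmidt recurrence
  u_1 = v_1
  u_i = v_i − Σ_{j<i} ((v_i · u_j) / (u_j · u_j)) · u_j.

Step by step this gives:
  u_1 = (-1, -2, 2, 1)
  u_2 = (-9/10, 6/5, -1/5, 19/10)
  u_3 = (-135/59, 3/59, -30/59, -69/59)

Orthogonality check:
  u_2 · u_1 = 0 (should be 0)
  u_3 · u_1 = 0 (should be 0)
  u_3 · u_2 = 0 (should be 0)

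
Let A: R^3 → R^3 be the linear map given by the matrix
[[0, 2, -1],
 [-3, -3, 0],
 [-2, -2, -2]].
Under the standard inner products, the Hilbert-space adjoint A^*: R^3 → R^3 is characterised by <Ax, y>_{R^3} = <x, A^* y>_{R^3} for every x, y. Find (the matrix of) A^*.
A^* = A^T =
[[0, -3, -2],
 [2, -3, -2],
 [-1, 0, -2]]

For real matrices with standard dot products, the defining identity <Ax, y> = <x, A^* y> gives (Ax)^T y = x^T (A^*) y, i.e. x^T A^T y = x^T (A^*) y. Since this holds for all x, y, we must have A^* = A^T. Therefore
A^* =
[[0, -3, -2],
 [2, -3, -2],
 [-1, 0, -2]].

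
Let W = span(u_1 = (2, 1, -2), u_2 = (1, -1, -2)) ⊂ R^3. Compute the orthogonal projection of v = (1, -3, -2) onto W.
proj_W(v) = (13/29, -79/29, -70/29)

Set up U = [u_1 | ... | u_2] ∈ R^(3×2). The projector onto W = col(U) is P = U (U^T U)^(-1) U^T.
Compute U^T U =
  [9, 5]
  [5, 6],
and U^T v = (3, 8).
Solve U^T U · c = U^T v for the coefficients: c = (-22/29, 57/29). The projection is proj_W(v) = U c.
Check: (v - proj_W(v)) · u_1 = 0  (should be 0).
Check: (v - proj_W(v)) · u_2 = 0  (should be 0).
Result: proj_W(v) = (13/29, -79/29, -70/29).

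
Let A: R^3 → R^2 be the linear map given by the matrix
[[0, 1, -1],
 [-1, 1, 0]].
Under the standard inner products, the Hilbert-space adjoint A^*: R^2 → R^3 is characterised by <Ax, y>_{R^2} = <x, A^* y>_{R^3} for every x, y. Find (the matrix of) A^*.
A^* = A^T =
[[0, -1],
 [1, 1],
 [-1, 0]]

For real matrices with standard dot products, the defining identity <Ax, y> = <x, A^* y> gives (Ax)^T y = x^T (A^*) y, i.e. x^T A^T y = x^T (A^*) y. Since this holds for all x, y, we must have A^* = A^T. Therefore
A^* =
[[0, -1],
 [1, 1],
 [-1, 0]].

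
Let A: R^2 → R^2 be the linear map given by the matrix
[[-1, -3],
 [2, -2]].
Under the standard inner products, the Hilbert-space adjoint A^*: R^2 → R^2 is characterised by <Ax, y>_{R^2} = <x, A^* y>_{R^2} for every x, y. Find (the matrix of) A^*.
A^* = A^T =
[[-1, 2],
 [-3, -2]]

For real matrices with standard dot products, the defining identity <Ax, y> = <x, A^* y> gives (Ax)^T y = x^T (A^*) y, i.e. x^T A^T y = x^T (A^*) y. Since this holds for all x, y, we must have A^* = A^T. Therefore
A^* =
[[-1, 2],
 [-3, -2]].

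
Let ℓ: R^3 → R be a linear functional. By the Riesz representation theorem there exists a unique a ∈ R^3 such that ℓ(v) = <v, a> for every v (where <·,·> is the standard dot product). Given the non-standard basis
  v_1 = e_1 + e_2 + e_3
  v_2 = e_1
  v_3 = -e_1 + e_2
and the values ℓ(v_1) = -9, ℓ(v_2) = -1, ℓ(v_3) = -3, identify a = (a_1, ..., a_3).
a = (-1, -4, -4)

Write a = (a_1, ..., a_3) in the standard basis. For each basis vector v_i, ℓ(v_i) = <v_i, a> is a linear equation in the a_j's. Collect the n equations into a matrix system V a = ℓ, where row i of V is v_i (expressed in the standard basis). Since V is invertible (lower-triangular with 1s on the diagonal, up to permutation), solve by back-substitution:
  V =
[[1, 1, 1],
 [1, 0, 0],
 [-1, 1, 0]]
  V a = (-9, -1, -3)
Solving gives a = (-1, -4, -4).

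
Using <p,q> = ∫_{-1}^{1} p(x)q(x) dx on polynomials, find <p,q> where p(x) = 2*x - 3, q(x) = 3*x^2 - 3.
<p,q> = 12

Expand the product: p(x)·q(x) = 6*x^3 - 9*x^2 - 6*x + 9.
∫_{-1}^{1} of each monomial x^k gives [2/(k+1) if k even, 0 if k odd]. Integrating term-by-term (or equivalently evaluating the antiderivative F(x) = 3*x^4/2 - 3*x^3 - 3*x^2 + 9*x at the endpoints):
  F(1) − F(−1) = 9/2 − (-15/2) = 12.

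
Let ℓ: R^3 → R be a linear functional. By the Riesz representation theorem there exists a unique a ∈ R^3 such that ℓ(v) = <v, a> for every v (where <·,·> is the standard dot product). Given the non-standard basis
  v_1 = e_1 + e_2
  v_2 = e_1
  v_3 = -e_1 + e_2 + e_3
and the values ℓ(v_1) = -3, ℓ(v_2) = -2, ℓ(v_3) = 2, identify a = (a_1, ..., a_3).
a = (-2, -1, 1)

Write a = (a_1, ..., a_3) in the standard basis. For each basis vector v_i, ℓ(v_i) = <v_i, a> is a linear equation in the a_j's. Collect the n equations into a matrix system V a = ℓ, where row i of V is v_i (expressed in the standard basis). Since V is invertible (lower-triangular with 1s on the diagonal, up to permutation), solve by back-substitution:
  V =
[[1, 1, 0],
 [1, 0, 0],
 [-1, 1, 1]]
  V a = (-3, -2, 2)
Solving gives a = (-2, -1, 1).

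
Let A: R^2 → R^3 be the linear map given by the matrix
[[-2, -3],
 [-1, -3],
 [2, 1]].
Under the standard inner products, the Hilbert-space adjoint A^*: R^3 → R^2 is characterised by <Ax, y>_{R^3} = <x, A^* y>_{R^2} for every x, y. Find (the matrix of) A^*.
A^* = A^T =
[[-2, -1, 2],
 [-3, -3, 1]]

For real matrices with standard dot products, the defining identity <Ax, y> = <x, A^* y> gives (Ax)^T y = x^T (A^*) y, i.e. x^T A^T y = x^T (A^*) y. Since this holds for all x, y, we must have A^* = A^T. Therefore
A^* =
[[-2, -1, 2],
 [-3, -3, 1]].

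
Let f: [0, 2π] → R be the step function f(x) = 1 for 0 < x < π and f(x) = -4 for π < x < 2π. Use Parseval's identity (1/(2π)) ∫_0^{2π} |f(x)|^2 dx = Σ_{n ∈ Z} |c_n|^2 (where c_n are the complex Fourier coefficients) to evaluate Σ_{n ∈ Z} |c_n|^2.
Σ |c_n|^2 = 17/2

Parseval equates the L^2 energy of f (normalised by 1/(2π)) with the ℓ^2 sum of its Fourier coefficients: (1/(2π)) ∫_0^{2π} |f|^2 = Σ |c_n|^2.
Compute the left side: (1/(2π)) [∫_0^π 1^2 dx + ∫_π^{2π} (-4)^2 dx] = (1/(2π)) · (1π + 16π) = (1 + 16)/2 = 17/2.
So Σ_{n ∈ Z} |c_n|^2 = 17/2.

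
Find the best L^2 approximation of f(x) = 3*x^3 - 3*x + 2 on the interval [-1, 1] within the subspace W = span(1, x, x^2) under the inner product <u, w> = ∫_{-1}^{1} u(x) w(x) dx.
g(x) = 2 - 6*x/5

The best approximation g ∈ W is the orthogonal projection of f onto W. Writing g = a_0 + a_1 x + a_2 x^2, the coefficients solve the normal equations G · a = b where
  G_{ij} = <φ_i, φ_j> and b_i = <f, φ_i>, with φ_0 = 1, φ_1 = x, φ_2 = x^2.
G =
  [2, 0, 2/3]
  [0, 2/3, 0]
  [2/3, 0, 2/5],
b = (4, -4/5, 4/3).
Solving gives a_0 = 2, a_1 = -6/5, a_2 = 0, so
  g(x) = 2 - 6*x/5.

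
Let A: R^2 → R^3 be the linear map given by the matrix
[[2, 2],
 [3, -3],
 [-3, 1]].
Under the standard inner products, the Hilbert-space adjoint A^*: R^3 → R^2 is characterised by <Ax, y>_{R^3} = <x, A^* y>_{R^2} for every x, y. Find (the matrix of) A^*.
A^* = A^T =
[[2, 3, -3],
 [2, -3, 1]]

For real matrices with standard dot products, the defining identity <Ax, y> = <x, A^* y> gives (Ax)^T y = x^T (A^*) y, i.e. x^T A^T y = x^T (A^*) y. Since this holds for all x, y, we must have A^* = A^T. Therefore
A^* =
[[2, 3, -3],
 [2, -3, 1]].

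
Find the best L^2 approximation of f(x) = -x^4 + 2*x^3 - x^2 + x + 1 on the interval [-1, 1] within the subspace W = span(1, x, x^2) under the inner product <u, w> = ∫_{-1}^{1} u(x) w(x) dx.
g(x) = -13*x^2/7 + 11*x/5 + 38/35

The best approximation g ∈ W is the orthogonal projection of f onto W. Writing g = a_0 + a_1 x + a_2 x^2, the coefficients solve the normal equations G · a = b where
  G_{ij} = <φ_i, φ_j> and b_i = <f, φ_i>, with φ_0 = 1, φ_1 = x, φ_2 = x^2.
G =
  [2, 0, 2/3]
  [0, 2/3, 0]
  [2/3, 0, 2/5],
b = (14/15, 22/15, -2/105).
Solving gives a_0 = 38/35, a_1 = 11/5, a_2 = -13/7, so
  g(x) = -13*x^2/7 + 11*x/5 + 38/35.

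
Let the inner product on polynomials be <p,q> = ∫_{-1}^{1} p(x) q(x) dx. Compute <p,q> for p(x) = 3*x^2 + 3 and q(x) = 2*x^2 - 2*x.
<p,q> = 32/5

Expand the product: p(x)·q(x) = 6*x^4 - 6*x^3 + 6*x^2 - 6*x.
∫_{-1}^{1} of each monomial x^k gives [2/(k+1) if k even, 0 if k odd]. Integrating term-by-term (or equivalently evaluating the antiderivative F(x) = 6*x^5/5 - 3*x^4/2 + 2*x^3 - 3*x^2 at the endpoints):
  F(1) − F(−1) = -13/10 − (-77/10) = 32/5.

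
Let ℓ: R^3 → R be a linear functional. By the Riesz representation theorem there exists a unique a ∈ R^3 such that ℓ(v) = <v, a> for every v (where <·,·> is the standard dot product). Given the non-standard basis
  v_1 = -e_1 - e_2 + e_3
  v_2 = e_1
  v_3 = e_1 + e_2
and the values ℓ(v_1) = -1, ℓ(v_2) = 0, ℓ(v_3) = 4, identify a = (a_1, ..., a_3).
a = (0, 4, 3)

Write a = (a_1, ..., a_3) in the standard basis. For each basis vector v_i, ℓ(v_i) = <v_i, a> is a linear equation in the a_j's. Collect the n equations into a matrix system V a = ℓ, where row i of V is v_i (expressed in the standard basis). Since V is invertible (lower-triangular with 1s on the diagonal, up to permutation), solve by back-substitution:
  V =
[[-1, -1, 1],
 [1, 0, 0],
 [1, 1, 0]]
  V a = (-1, 0, 4)
Solving gives a = (0, 4, 3).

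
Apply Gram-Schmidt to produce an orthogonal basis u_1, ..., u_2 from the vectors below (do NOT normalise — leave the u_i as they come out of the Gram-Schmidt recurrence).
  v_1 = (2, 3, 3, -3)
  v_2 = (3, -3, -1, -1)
Orthogonal basis:
  u_1 = (2, 3, 3, -3)
  u_2 = (99/31, -84/31, -22/31, -40/31)

Apply the Gram-Schmidt recurrence
  u_1 = v_1
  u_i = v_i − Σ_{j<i} ((v_i · u_j) / (u_j · u_j)) · u_j.

Step by step this gives:
  u_1 = (2, 3, 3, -3)
  u_2 = (99/31, -84/31, -22/31, -40/31)

Orthogonality check:
  u_2 · u_1 = 0 (should be 0)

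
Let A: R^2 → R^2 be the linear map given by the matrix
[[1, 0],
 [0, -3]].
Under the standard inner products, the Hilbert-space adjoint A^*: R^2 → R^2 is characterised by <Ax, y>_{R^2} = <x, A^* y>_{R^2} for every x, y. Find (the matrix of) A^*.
A^* = A^T =
[[1, 0],
 [0, -3]]

For real matrices with standard dot products, the defining identity <Ax, y> = <x, A^* y> gives (Ax)^T y = x^T (A^*) y, i.e. x^T A^T y = x^T (A^*) y. Since this holds for all x, y, we must have A^* = A^T. Therefore
A^* =
[[1, 0],
 [0, -3]].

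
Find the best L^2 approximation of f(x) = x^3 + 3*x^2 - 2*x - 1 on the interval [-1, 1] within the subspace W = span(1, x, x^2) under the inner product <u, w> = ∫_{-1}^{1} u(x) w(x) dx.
g(x) = 3*x^2 - 7*x/5 - 1

The best approximation g ∈ W is the orthogonal projection of f onto W. Writing g = a_0 + a_1 x + a_2 x^2, the coefficients solve the normal equations G · a = b where
  G_{ij} = <φ_i, φ_j> and b_i = <f, φ_i>, with φ_0 = 1, φ_1 = x, φ_2 = x^2.
G =
  [2, 0, 2/3]
  [0, 2/3, 0]
  [2/3, 0, 2/5],
b = (0, -14/15, 8/15).
Solving gives a_0 = -1, a_1 = -7/5, a_2 = 3, so
  g(x) = 3*x^2 - 7*x/5 - 1.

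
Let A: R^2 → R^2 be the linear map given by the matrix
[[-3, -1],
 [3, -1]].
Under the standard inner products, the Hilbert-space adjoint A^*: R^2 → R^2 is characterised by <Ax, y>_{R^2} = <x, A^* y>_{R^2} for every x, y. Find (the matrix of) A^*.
A^* = A^T =
[[-3, 3],
 [-1, -1]]

For real matrices with standard dot products, the defining identity <Ax, y> = <x, A^* y> gives (Ax)^T y = x^T (A^*) y, i.e. x^T A^T y = x^T (A^*) y. Since this holds for all x, y, we must have A^* = A^T. Therefore
A^* =
[[-3, 3],
 [-1, -1]].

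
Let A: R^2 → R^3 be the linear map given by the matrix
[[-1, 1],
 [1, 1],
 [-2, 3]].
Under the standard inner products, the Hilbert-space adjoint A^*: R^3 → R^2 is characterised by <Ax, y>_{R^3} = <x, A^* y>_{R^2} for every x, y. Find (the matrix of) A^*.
A^* = A^T =
[[-1, 1, -2],
 [1, 1, 3]]

For real matrices with standard dot products, the defining identity <Ax, y> = <x, A^* y> gives (Ax)^T y = x^T (A^*) y, i.e. x^T A^T y = x^T (A^*) y. Since this holds for all x, y, we must have A^* = A^T. Therefore
A^* =
[[-1, 1, -2],
 [1, 1, 3]].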